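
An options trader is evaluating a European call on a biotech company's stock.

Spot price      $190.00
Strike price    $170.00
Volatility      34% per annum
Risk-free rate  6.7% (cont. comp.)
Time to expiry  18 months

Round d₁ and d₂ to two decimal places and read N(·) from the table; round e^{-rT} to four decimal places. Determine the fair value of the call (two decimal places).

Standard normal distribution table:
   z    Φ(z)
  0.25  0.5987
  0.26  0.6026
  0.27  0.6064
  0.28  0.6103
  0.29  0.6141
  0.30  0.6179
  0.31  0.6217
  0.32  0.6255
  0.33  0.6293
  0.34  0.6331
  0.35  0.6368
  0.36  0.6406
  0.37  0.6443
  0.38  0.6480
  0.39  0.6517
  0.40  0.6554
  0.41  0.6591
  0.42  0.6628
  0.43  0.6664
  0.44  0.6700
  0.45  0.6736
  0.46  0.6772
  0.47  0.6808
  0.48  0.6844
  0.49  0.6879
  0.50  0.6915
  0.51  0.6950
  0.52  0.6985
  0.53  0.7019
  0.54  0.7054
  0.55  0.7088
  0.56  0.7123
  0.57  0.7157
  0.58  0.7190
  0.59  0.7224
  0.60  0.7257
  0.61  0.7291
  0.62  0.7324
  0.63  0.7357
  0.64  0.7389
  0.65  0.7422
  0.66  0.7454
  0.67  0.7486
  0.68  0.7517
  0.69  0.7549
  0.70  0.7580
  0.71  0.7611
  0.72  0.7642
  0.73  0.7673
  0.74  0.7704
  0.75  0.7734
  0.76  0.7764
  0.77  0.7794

σ√T = 0.34 × 1.2247 = 0.4164
d₁ = [ln(190/170) + (0.067 + 0.34²/2)·1.5] / 0.4164 = [0.1112 + 0.1872] / 0.4164 = 0.7167 which rounds to 0.72
d₂ = d₁ − σ√T = 0.7167 − 0.4164 = 0.3002 which rounds to 0.30
e^(−rT) = e^(−0.067·1.5) = 0.9044
N(d₁) = N(0.72) = 0.7642;  N(d₂) = N(0.30) = 0.6179
C = 190·0.7642 − 170·0.9044·0.6179 = 145.1980 − 95.0009 = 50.1971

$50.20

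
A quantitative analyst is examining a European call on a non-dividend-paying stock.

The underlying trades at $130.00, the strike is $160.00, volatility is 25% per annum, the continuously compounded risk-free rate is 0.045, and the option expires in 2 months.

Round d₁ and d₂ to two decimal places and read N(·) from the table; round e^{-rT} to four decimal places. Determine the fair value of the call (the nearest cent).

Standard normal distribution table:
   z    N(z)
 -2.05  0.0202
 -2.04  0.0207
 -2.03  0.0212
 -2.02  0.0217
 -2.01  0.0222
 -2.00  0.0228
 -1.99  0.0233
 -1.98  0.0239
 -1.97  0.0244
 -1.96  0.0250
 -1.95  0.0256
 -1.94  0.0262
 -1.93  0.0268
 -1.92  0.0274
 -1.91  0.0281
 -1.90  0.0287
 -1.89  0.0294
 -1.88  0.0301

$0.13

σ√T = 0.25·√0.1667 = 0.1021
d₁ = [ln(130/160) + (0.045 + ½·0.25²)·0.1667] / (σ√T) = (-0.2076 + 0.0127) / 0.1021 = -1.9099 ≈ -1.91
d₂ = -1.9099 − 0.1021 = -2.0120 ≈ -2.01
exp(−rT) = exp(−0.045·0.1667) = 0.9925
N(d₁) = N(-1.91) = 0.0281;  N(d₂) = N(-2.01) = 0.0222
C = 130·0.0281 − 160·0.9925·0.0222 = 3.6530 − 3.5254 = 0.1276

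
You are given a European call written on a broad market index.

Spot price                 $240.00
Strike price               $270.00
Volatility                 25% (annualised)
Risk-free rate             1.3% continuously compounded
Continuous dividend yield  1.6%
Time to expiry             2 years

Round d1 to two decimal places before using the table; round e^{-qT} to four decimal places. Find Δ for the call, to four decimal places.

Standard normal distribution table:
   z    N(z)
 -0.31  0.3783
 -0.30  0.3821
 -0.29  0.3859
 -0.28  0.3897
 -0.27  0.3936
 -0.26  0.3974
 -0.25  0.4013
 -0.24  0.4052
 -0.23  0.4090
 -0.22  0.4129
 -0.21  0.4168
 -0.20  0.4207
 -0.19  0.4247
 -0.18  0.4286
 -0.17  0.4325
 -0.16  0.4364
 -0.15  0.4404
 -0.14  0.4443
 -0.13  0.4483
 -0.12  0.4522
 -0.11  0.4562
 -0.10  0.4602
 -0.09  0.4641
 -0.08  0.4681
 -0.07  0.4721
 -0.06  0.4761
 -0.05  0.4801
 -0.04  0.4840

0.4189

σ√T = 0.25·√2 = 0.3536
d₁ = [ln(240/270) + (0.013 − 0.016 + 0.25²/2)·2] / 0.3536 = [-0.1178 + 0.0565] / 0.3536 = -0.1733 → -0.17
N(d₁) = N(-0.17) = 0.4325
Δ_call = exp(−qT)·N(d₁) = 0.9685·0.4325 = 0.4189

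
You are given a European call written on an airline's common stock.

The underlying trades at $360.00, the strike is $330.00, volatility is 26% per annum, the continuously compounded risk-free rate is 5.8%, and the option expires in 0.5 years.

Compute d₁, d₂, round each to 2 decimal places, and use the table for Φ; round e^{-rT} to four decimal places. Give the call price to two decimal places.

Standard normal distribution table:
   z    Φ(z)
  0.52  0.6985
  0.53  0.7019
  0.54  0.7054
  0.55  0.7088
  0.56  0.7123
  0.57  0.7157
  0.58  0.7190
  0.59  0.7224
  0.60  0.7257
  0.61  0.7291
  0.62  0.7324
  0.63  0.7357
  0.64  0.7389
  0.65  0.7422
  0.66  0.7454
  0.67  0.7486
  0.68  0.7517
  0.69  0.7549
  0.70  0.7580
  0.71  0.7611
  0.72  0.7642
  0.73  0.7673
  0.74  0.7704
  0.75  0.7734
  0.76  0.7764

σ√T = 0.26·√0.5 = 0.1838
d₁ = [ln(360/330) + (0.058 + 0.26²/2)·0.5] / 0.1838 = [0.0870 + 0.0459] / 0.1838 = 0.7229 which rounds to 0.72
d₂ = d₁ − σ√T = 0.7229 − 0.1838 = 0.5391 which rounds to 0.54
exp(−rT) = exp(−0.058·0.5) = 0.9714
N(d₁) = N(0.72) = 0.7642;  N(d₂) = N(0.54) = 0.7054
C = 360·0.7642 − 330·0.9714·0.7054 = 275.1120 − 226.1244 = 48.9876

$48.99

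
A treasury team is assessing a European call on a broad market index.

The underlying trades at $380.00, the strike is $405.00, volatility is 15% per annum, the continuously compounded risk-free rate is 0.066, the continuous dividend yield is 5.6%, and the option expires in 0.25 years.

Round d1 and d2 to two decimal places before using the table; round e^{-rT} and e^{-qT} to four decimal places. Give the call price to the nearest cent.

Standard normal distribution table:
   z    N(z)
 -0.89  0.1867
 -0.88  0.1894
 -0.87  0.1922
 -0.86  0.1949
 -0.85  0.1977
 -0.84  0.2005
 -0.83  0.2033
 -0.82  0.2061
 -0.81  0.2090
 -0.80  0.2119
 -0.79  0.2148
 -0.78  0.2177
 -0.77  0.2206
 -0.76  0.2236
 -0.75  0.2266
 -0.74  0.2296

T = 0.25;  σ√T = 0.0750
d₁ = [ln(380/405) + (0.066 − 0.056 + ½·0.15²)·0.25] / (σ√T) = (-0.0637 + 0.0053) / 0.0750 = -0.7787 ≈ -0.78
d₂ = -0.7787 − 0.0750 = -0.8537 ≈ -0.85
exp(−qT) = exp(−0.056·0.25) = 0.9861;  exp(−rT) = exp(−0.066·0.25) = 0.9836
N(d₁) = N(-0.78) = 0.2177;  N(d₂) = N(-0.85) = 0.1977
C = 380·0.9861·0.2177 − 405·0.9836·0.1977 = 81.5761 − 78.7554 = 2.8207

$2.82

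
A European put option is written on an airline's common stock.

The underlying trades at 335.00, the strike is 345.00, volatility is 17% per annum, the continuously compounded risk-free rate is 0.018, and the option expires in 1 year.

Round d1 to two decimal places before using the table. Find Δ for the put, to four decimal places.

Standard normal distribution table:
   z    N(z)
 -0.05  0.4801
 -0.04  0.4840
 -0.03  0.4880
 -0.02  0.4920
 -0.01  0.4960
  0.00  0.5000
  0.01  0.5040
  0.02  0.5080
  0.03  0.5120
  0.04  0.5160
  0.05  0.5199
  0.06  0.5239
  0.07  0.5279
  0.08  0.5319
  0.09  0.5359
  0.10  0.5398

T = 1;  σ√T = 0.1700
d₁ = [ln(335/345) + (0.018 + ½·0.17²)·1] / (σ√T) = (-0.0294 + 0.0324) / 0.1700 = 0.0179 ≈ 0.02
N(d₁) = N(0.02) = 0.5080
Δ_put = N(d₁) − 1 = 0.5080 − 1 = -0.4920

-0.4920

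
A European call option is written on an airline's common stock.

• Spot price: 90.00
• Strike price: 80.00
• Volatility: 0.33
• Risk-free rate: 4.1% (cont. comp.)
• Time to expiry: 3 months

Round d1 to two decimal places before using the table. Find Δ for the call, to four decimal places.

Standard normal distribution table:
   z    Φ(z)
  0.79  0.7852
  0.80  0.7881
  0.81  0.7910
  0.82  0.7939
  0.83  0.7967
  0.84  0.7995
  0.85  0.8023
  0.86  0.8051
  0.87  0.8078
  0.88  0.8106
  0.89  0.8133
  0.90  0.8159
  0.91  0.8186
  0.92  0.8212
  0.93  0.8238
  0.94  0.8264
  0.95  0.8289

σ√T = 0.33·√0.25 = 0.1650
ln(S/K) + (r + σ²/2)T = ln(90/80) + (0.041 + 0.33²/2)·0.25 = 0.1178 + 0.0239 = 0.1416
d₁ = 0.1416 / 0.1650 = 0.8585 ≈ 0.86
N(d₁) = N(0.86) = 0.8051
Δ_call = N(d₁) = 0.8051

0.8051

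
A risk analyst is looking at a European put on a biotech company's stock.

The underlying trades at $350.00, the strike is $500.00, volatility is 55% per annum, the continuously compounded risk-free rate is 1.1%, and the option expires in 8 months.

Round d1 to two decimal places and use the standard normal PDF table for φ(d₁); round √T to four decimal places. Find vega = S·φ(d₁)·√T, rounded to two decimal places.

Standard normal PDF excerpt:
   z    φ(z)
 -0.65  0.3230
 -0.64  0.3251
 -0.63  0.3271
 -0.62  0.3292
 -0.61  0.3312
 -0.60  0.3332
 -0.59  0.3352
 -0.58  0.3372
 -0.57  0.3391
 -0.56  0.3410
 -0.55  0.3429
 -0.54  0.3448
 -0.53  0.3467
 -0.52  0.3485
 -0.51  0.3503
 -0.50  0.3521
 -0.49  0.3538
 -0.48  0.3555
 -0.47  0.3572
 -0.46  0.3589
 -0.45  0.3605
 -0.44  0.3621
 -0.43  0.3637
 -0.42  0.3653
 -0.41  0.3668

97.99

σ√T = 0.55 × 0.8165 = 0.4491
d₁ = [ln(350/500) + (0.011 + 0.55²/2)·0.6667] / 0.4491 = [-0.3567 + 0.1082] / 0.4491 = -0.5534 → -0.55
√T = √0.6667 = 0.8165
φ(d₁) = φ(-0.55) = 0.3429
vega = S·φ(d₁)·√T = 350·0.3429·0.8165 = 97.9922
(Call and put vega coincide under Black-Scholes.)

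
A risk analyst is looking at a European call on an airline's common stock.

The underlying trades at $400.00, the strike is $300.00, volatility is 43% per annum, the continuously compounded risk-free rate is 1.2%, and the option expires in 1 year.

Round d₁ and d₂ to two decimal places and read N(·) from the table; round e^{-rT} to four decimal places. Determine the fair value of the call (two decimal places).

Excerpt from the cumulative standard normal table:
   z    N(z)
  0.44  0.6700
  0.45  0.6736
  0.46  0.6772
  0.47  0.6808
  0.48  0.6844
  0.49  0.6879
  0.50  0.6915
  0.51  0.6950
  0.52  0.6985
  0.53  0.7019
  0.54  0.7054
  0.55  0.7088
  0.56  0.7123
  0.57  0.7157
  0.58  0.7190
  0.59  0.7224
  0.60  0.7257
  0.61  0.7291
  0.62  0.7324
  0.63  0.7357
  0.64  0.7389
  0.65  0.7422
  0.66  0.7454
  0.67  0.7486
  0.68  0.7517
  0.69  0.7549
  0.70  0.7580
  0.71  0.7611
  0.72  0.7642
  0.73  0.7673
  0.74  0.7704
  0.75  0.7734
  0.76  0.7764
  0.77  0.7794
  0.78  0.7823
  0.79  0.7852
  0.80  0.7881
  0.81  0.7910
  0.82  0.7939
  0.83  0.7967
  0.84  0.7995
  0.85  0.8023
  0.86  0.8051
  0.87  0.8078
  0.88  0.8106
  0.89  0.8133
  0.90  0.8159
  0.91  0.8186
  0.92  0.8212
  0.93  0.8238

T = 1;  σ√T = 0.4300
d₁ = [ln(400/300) + (0.012 + 0.43²/2)·1] / 0.4300 = [0.2877 + 0.1044] / 0.4300 = 0.9119 ⇒ 0.91
d₂ = d₁ − σ√T = 0.9119 − 0.4300 = 0.4819 ⇒ 0.48
e^(−rT) = e^(−0.012·1) = 0.9881
N(d₁) = N(0.91) = 0.8186;  N(d₂) = N(0.48) = 0.6844
C = 400·0.8186 − 300·0.9881·0.6844 = 327.4400 − 202.8767 = 124.5633

$124.56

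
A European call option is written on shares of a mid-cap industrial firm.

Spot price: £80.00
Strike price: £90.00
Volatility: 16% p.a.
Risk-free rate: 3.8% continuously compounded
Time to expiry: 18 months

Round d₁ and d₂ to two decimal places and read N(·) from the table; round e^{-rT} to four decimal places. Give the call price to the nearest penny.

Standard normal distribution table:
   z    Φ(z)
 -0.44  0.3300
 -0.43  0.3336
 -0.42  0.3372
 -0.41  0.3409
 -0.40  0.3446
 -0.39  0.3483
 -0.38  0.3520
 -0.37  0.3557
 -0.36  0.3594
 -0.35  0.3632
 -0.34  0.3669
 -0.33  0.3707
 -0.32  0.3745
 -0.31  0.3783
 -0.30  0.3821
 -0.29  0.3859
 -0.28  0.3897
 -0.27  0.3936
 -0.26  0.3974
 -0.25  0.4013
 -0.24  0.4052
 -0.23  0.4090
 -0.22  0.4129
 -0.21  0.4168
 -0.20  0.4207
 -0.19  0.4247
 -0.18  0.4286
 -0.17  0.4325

σ√T = 0.16·√1.5 = 0.1960
d₁ = [ln(80/90) + (0.038 + ½·0.16²)·1.5] / (σ√T) = (-0.1178 + 0.0762) / 0.1960 = -0.2122 → -0.21
d₂ = -0.2122 − 0.1960 = -0.4082 → -0.41
e^(−rT) = e^(−0.038·1.5) = 0.9446
C = 80·N(-0.21) − 90·0.9446·N(-0.41) = 80·0.4168 − 90·0.9446·0.3409 = 33.3440 − 28.9813 = 4.3627

£4.36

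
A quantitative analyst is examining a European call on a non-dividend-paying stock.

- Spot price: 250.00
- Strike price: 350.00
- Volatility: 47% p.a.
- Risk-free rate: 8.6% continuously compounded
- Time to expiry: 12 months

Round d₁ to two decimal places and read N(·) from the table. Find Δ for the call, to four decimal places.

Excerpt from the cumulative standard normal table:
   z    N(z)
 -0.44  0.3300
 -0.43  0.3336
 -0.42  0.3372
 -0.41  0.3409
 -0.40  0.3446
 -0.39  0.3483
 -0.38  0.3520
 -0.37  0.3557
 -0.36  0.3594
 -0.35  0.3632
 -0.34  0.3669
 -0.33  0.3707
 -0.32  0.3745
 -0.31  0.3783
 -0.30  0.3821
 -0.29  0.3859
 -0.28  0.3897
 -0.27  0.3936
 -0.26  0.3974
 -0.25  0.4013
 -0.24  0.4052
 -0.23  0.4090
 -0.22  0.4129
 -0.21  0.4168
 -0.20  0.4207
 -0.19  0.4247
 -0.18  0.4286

0.3821

σ√T = 0.47·√1 = 0.4700
d₁ = [ln(250/350) + (0.086 + 0.47²/2)·1] / 0.4700 = [-0.3365 + 0.1964] / 0.4700 = -0.2979 → -0.30
N(d₁) = N(-0.30) = 0.3821
Δ_call = N(d₁) = 0.3821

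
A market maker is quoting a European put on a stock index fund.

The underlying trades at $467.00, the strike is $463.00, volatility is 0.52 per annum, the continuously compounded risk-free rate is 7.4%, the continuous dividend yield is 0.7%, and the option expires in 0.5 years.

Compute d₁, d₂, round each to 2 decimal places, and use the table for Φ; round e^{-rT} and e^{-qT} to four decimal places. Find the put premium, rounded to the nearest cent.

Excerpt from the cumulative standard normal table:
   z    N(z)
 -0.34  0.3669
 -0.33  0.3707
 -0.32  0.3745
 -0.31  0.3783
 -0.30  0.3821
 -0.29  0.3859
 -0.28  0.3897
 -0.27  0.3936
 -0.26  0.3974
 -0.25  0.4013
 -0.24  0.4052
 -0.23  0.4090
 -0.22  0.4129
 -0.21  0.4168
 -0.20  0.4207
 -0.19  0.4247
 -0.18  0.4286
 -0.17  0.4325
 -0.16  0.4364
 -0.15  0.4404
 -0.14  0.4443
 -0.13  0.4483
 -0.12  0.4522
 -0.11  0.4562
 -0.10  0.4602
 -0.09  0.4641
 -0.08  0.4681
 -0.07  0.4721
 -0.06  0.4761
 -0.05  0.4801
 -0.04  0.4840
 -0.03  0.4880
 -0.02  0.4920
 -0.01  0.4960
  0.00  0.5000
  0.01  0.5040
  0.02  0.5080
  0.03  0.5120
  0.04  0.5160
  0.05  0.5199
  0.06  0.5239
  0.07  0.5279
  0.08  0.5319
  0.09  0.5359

$57.73

σ√T = 0.52·√0.5 = 0.3677
d₁ = [ln(467/463) + (0.074 − 0.007 + 0.52²/2)·0.5] / 0.3677 = [0.0086 + 0.1011] / 0.3677 = 0.2984 ⇒ 0.30
d₂ = d₁ − σ√T = 0.2984 − 0.3677 = -0.0693 ⇒ -0.07
e^(−qT) = e^(−0.007·0.5) = 0.9965;  e^(−rT) = e^(−0.074·0.5) = 0.9637
N(−d₂) = N(0.07) = 0.5279;  N(−d₁) = N(-0.30) = 0.3821
P = 463·0.9637·0.5279 − 467·0.9965·0.3821 = 235.5453 − 177.8162 = 57.7292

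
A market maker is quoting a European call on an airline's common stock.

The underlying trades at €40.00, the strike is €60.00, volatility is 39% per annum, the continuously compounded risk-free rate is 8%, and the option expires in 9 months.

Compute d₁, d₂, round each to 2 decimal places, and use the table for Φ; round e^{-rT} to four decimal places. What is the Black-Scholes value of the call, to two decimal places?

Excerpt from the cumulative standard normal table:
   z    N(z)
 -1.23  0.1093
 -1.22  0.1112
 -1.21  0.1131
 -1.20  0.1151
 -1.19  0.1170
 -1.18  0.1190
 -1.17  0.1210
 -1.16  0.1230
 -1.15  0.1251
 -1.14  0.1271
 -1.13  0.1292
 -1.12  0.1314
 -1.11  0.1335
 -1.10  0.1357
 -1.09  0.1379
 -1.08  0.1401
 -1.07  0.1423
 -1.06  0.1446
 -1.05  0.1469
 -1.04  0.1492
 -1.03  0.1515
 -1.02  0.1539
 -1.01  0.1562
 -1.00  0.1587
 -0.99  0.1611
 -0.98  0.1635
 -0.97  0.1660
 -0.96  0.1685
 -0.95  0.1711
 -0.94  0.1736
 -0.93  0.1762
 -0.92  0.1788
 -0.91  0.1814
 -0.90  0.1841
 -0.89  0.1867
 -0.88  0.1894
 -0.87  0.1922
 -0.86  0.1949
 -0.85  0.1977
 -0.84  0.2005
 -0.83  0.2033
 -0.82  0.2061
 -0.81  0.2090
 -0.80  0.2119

€1.30

σ√T = 0.39 × 0.8660 = 0.3377
d₁ = [ln(40/60) + (0.08 + 0.39²/2)·0.75] / 0.3377 = [-0.4055 + 0.1170] / 0.3377 = -0.8540 → -0.85
d₂ = d₁ − σ√T = -0.8540 − 0.3377 = -1.1917 → -1.19
e^(−rT) = e^(−0.08·0.75) = 0.9418
C = 40·N(-0.85) − 60·0.9418·N(-1.19) = 40·0.1977 − 60·0.9418·0.1170 = 7.9080 − 6.6114 = 1.2966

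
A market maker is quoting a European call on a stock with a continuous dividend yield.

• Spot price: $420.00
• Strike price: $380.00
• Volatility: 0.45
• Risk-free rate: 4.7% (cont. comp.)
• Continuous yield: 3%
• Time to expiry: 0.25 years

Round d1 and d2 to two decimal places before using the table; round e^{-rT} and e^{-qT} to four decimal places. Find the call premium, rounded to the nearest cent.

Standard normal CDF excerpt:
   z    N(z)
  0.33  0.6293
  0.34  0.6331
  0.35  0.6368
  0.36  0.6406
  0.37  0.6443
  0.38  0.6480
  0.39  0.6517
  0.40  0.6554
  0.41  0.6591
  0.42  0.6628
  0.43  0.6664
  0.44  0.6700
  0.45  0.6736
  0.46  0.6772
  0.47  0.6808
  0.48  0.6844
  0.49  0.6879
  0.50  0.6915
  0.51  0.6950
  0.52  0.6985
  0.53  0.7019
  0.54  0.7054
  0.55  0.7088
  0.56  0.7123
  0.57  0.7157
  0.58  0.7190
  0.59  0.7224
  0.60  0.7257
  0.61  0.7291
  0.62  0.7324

σ√T = 0.45 × 0.5000 = 0.2250
d₁ = [ln(420/380) + (0.047 − 0.03 + ½·0.45²)·0.25] / (σ√T) = (0.1001 + 0.0296) / 0.2250 = 0.5762 ⇒ 0.58
d₂ = 0.5762 − 0.2250 = 0.3512 ⇒ 0.35
e^(−qT) = e^(−0.03·0.25) = 0.9925;  e^(−rT) = e^(−0.047·0.25) = 0.9883
N(d₁) = N(0.58) = 0.7190;  N(d₂) = N(0.35) = 0.6368
C = 420·0.9925·0.7190 − 380·0.9883·0.6368 = 299.7151 − 239.1528 = 60.5624

$60.56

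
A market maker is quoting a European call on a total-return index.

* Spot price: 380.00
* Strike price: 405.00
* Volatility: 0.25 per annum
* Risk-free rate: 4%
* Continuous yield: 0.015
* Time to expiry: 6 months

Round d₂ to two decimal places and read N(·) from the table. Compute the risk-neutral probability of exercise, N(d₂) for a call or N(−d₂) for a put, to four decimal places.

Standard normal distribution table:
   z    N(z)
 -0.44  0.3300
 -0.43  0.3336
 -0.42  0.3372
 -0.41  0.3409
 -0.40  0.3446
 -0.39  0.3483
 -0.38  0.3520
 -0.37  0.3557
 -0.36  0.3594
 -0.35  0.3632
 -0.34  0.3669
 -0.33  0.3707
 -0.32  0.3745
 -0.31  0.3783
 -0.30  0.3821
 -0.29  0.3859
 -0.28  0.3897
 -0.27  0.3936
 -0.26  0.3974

σ√T = 0.25 × 0.7071 = 0.1768
d₁ = [ln(380/405) + (0.04 − 0.015 + 0.25²/2)·0.5] / 0.1768 = [-0.0637 + 0.0281] / 0.1768 = -0.2013 ≈ -0.20
d₂ = d₁ − σ√T = -0.2013 − 0.1768 = -0.3781 ≈ -0.38
Risk-neutral Pr[S_T > K] = N(d₂) = N(-0.38) = 0.3520

0.3520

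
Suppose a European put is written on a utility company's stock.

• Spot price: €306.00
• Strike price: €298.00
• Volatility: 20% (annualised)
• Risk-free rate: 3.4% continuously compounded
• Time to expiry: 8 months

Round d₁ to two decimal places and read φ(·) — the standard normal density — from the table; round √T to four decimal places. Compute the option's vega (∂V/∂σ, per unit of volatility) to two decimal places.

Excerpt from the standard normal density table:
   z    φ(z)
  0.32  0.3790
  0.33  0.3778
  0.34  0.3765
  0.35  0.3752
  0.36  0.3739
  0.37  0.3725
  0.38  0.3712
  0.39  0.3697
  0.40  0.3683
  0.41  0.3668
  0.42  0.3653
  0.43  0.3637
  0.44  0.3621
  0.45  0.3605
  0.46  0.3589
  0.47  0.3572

92.74

σ√T = 0.2·√0.6667 = 0.1633
ln(S/K) + (r + σ²/2)T = ln(306/298) + (0.034 + 0.2²/2)·0.6667 = 0.0265 + 0.0360 = 0.0625
d₁ = 0.0625 / 0.1633 = 0.3827 ⇒ 0.38
√T = √0.6667 = 0.8165
φ(d₁) = φ(0.38) = 0.3712
vega = S·φ(d₁)·√T = 306·0.3712·0.8165 = 92.7439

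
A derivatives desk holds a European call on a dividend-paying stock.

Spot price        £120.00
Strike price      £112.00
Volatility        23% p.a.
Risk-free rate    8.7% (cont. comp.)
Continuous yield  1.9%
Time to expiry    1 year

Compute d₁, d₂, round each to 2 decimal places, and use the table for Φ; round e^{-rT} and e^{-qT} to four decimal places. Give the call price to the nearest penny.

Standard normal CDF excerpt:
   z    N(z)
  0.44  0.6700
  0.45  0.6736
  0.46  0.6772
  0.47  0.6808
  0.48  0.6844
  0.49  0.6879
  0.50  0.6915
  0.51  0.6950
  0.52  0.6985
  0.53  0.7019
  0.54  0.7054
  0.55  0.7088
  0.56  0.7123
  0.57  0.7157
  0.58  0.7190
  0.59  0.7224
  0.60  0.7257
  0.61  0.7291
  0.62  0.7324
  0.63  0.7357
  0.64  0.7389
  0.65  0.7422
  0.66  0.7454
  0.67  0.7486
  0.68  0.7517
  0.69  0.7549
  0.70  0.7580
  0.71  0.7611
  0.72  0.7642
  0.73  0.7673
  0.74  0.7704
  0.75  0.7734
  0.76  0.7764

σ√T = 0.23·√1 = 0.2300
d₁ = [ln(120/112) + (0.087 − 0.019 + 0.23²/2)·1] / 0.2300 = [0.0690 + 0.0944] / 0.2300 = 0.7106 ≈ 0.71
d₂ = d₁ − σ√T = 0.7106 − 0.2300 = 0.4806 ≈ 0.48
exp(−qT) = exp(−0.019·1) = 0.9812;  exp(−rT) = exp(−0.087·1) = 0.9167
N(d₁) = N(0.71) = 0.7611;  N(d₂) = N(0.48) = 0.6844
C = 120·0.9812·0.7611 − 112·0.9167·0.6844 = 89.6150 − 70.2676 = 19.3473

£19.35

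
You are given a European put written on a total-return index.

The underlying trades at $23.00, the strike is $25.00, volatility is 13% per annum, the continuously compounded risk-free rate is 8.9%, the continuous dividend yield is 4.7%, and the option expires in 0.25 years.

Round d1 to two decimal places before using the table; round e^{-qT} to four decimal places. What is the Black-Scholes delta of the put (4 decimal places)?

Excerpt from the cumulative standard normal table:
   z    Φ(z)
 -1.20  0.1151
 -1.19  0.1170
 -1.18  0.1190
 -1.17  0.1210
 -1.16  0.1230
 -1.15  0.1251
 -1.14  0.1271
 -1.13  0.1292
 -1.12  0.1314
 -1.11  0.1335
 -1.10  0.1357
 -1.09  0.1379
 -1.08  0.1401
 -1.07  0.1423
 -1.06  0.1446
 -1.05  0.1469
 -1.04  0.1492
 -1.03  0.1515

-0.8520

σ√T = 0.13·√0.25 = 0.0650
d₁ = [ln(23/25) + (0.089 − 0.047 + ½·0.13²)·0.25] / (σ√T) = (-0.0834 + 0.0126) / 0.0650 = -1.0888 which rounds to -1.09
N(d₁) = N(-1.09) = 0.1379
Δ_put = e^(−qT)·(N(d₁) − 1) = 0.9883·(0.1379 − 1) = -0.8520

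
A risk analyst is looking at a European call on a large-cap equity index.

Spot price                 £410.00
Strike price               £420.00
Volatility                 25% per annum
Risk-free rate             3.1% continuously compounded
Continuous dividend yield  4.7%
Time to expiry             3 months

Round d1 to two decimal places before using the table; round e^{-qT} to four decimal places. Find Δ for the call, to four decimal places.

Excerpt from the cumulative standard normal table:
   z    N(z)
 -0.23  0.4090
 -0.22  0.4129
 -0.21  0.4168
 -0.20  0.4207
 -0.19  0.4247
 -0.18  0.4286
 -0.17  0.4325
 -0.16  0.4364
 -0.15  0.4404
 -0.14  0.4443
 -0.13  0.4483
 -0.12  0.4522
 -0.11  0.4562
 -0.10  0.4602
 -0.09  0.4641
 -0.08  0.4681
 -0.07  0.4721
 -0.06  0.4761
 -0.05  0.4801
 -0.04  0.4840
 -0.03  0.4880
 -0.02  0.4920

0.4313

T = 0.25;  σ√T = 0.1250
ln(S/K) + (r − q + σ²/2)T = ln(410/420) + (0.031 − 0.047 + 0.25²/2)·0.25 = -0.0241 + 0.0038 = -0.0203
d₁ = -0.0203 / 0.1250 = -0.1623 → -0.16
N(d₁) = N(-0.16) = 0.4364
Δ_call = e^(−qT)·N(d₁) = 0.9883·0.4364 = 0.4313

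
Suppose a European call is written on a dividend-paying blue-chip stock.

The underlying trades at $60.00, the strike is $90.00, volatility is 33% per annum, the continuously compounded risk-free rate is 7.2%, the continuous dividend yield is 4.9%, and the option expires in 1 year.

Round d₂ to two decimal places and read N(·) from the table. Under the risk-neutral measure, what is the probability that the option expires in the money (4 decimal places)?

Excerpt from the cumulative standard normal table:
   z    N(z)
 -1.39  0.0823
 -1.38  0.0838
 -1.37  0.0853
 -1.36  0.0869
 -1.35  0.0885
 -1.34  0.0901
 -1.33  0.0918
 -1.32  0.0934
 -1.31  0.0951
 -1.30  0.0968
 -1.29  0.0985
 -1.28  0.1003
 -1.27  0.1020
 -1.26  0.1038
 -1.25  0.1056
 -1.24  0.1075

0.0934

T = 1;  σ√T = 0.3300
d₁ = [ln(60/90) + (0.072 − 0.049 + ½·0.33²)·1] / (σ√T) = (-0.4055 + 0.0774) / 0.3300 = -0.9940 which rounds to -0.99
d₂ = -0.9940 − 0.3300 = -1.3240 which rounds to -1.32
Pr(exercise) under Q = N(d₂) = 0.0934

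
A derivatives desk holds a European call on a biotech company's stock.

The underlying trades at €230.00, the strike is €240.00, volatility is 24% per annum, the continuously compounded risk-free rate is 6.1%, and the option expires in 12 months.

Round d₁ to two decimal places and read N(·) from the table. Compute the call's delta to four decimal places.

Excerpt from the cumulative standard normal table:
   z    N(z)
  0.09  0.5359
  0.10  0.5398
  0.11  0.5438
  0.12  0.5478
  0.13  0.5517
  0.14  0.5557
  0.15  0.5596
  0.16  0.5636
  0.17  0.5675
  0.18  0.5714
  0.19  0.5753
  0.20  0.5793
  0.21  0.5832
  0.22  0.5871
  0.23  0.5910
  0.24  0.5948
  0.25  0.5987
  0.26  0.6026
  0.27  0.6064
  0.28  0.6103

σ√T = 0.24·√1 = 0.2400
ln(S/K) + (r + σ²/2)T = ln(230/240) + (0.061 + 0.24²/2)·1 = -0.0426 + 0.0898 = 0.0472
d₁ = 0.0472 / 0.2400 = 0.1968 → 0.20
N(d₁) = N(0.20) = 0.5793
Δ_call = N(d₁) = 0.5793

0.5793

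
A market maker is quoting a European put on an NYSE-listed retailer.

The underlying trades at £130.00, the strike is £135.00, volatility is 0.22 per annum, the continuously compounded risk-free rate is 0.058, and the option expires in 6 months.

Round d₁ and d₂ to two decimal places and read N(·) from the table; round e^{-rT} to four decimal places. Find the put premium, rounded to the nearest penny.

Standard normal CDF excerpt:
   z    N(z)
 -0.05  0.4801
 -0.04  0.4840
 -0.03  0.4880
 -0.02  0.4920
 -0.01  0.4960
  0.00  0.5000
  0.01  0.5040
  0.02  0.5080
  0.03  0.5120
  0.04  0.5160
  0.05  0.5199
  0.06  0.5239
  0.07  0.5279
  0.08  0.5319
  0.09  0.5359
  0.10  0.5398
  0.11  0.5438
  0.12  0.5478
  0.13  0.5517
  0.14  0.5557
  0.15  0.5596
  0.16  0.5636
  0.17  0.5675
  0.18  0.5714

£8.39

σ√T = 0.22·√0.5 = 0.1556
ln(S/K) + (r + σ²/2)T = ln(130/135) + (0.058 + 0.22²/2)·0.5 = -0.0377 + 0.0411 = 0.0034
d₁ = 0.0034 / 0.1556 = 0.0216 which rounds to 0.02
d₂ = d₁ − σ√T = 0.0216 − 0.1556 = -0.1340 which rounds to -0.13
exp(−rT) = exp(−0.058·0.5) = 0.9714
N(−d₂) = N(0.13) = 0.5517;  N(−d₁) = N(-0.02) = 0.4920
P = 135·0.9714·0.5517 − 130·0.4920 = 72.3494 − 63.9600 = 8.3894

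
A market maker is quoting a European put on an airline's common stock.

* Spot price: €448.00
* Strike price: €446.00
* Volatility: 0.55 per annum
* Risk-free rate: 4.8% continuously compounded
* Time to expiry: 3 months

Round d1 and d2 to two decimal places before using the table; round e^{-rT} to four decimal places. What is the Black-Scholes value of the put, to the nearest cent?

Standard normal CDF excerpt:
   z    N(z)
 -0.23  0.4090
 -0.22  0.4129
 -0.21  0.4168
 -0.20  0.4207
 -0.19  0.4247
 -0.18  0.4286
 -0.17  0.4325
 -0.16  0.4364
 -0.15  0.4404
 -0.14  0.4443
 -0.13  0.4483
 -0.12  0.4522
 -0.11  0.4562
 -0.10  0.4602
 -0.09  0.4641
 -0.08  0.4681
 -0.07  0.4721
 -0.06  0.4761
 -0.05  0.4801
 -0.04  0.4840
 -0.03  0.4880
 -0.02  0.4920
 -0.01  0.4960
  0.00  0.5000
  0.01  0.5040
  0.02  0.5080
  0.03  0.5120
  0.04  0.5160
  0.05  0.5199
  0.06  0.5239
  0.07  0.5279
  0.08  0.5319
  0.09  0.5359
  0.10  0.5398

T = 0.25;  σ√T = 0.2750
d₁ = [ln(448/446) + (0.048 + 0.55²/2)·0.25] / 0.2750 = [0.0045 + 0.0498] / 0.2750 = 0.1974 ≈ 0.20
d₂ = d₁ − σ√T = 0.1974 − 0.2750 = -0.0776 ≈ -0.08
e^(−rT) = e^(−0.048·0.25) = 0.9881
P = 446·0.9881·N(0.08) − 448·N(-0.20) = 446·0.9881·0.5319 − 448·0.4207 = 234.4044 − 188.4736 = 45.9308

€45.93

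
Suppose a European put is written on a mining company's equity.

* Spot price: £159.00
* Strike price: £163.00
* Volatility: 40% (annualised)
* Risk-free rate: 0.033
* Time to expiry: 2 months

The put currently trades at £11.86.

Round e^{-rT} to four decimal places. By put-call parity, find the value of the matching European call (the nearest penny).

exp(−rT) = exp(−0.033·0.1667) = 0.9945
Put-call parity: C − P = S − K·e^(−rT) = 159 − 163·0.9945 = 159 − 162.1035 = -3.1035
C = P + (C − P) = 11.86 + (-3.1035) = 8.7565

£8.76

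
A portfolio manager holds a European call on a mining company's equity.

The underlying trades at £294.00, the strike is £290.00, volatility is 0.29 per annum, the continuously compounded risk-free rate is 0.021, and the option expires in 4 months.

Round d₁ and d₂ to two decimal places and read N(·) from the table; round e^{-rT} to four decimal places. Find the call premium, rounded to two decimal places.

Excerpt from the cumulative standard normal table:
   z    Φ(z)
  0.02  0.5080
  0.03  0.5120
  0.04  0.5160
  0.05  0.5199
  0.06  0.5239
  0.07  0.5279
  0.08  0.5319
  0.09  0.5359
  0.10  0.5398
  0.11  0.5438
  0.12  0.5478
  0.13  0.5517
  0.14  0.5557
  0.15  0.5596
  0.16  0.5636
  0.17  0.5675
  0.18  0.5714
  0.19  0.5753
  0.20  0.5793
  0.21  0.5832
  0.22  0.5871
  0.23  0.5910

σ√T = 0.29 × 0.5774 = 0.1674
d₁ = [ln(294/290) + (0.021 + 0.29²/2)·0.3333] / 0.1674 = [0.0137 + 0.0210] / 0.1674 = 0.2073 ⇒ 0.21
d₂ = d₁ − σ√T = 0.2073 − 0.1674 = 0.0399 ⇒ 0.04
e^(−rT) = e^(−0.021·0.3333) = 0.9930
N(d₁) = N(0.21) = 0.5832;  N(d₂) = N(0.04) = 0.5160
C = 294·0.5832 − 290·0.9930·0.5160 = 171.4608 − 148.5925 = 22.8683

£22.87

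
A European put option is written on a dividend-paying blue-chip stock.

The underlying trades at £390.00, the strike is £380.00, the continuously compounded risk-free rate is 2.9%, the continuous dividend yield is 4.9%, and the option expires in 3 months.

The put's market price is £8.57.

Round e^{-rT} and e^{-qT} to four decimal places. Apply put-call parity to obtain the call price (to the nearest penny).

e^(−qT) = e^(−0.049·0.25) = 0.9878;  e^(−rT) = e^(−0.029·0.25) = 0.9928
Put-call parity: C − P = S·e^(−qT) − K·e^(−rT) = 390·0.9878 − 380·0.9928 = 385.2420 − 377.2640 = 7.9780
C = P + (C − P) = 8.57 + (7.9780) = 16.5480

£16.55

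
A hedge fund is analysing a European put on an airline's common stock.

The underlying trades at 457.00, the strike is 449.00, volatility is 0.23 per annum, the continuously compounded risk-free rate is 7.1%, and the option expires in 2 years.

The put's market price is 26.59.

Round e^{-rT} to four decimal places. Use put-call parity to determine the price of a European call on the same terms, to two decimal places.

94.04

e^(−rT) = e^(−0.071·2) = 0.8676
Put-call parity: C − P = S − K·e^(−rT) = 457 − 449·0.8676 = 457 − 389.5524 = 67.4476
C = P + (C − P) = 26.59 + (67.4476) = 94.0376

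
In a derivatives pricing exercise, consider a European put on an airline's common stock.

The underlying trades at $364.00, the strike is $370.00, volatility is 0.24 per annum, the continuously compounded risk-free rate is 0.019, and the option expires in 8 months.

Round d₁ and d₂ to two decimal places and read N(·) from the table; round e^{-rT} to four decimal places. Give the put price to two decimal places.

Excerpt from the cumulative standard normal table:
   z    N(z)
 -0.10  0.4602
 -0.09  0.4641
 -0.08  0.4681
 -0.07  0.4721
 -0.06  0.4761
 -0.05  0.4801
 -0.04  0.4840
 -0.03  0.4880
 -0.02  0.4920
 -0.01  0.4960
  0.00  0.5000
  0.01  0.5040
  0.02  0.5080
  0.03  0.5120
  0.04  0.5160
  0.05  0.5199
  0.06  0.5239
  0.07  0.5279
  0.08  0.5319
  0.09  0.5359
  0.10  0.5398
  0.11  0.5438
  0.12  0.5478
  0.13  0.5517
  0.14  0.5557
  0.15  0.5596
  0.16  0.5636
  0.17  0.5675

$29.74

T = 0.6667;  σ√T = 0.1960
ln(S/K) + (r + σ²/2)T = ln(364/370) + (0.019 + 0.24²/2)·0.6667 = -0.0163 + 0.0319 = 0.0155
d₁ = 0.0155 / 0.1960 = 0.0792 which rounds to 0.08
d₂ = d₁ − σ√T = 0.0792 − 0.1960 = -0.1168 which rounds to -0.12
e^(−rT) = e^(−0.019·0.6667) = 0.9874
N(−d₂) = N(0.12) = 0.5478;  N(−d₁) = N(-0.08) = 0.4681
P = 370·0.9874·0.5478 − 364·0.4681 = 200.1322 − 170.3884 = 29.7438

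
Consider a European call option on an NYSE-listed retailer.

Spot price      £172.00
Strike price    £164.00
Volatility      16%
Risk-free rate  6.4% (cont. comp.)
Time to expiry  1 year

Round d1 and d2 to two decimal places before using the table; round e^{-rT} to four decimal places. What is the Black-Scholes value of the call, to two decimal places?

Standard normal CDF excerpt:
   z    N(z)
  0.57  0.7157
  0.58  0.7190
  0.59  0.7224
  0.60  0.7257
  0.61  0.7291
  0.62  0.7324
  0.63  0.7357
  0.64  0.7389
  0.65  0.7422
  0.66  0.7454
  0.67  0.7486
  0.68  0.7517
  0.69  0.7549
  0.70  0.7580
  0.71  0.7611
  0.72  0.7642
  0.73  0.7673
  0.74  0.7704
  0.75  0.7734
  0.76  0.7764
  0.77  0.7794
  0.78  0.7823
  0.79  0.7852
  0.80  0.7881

σ√T = 0.16 × 1.0000 = 0.1600
ln(S/K) + (r + σ²/2)T = ln(172/164) + (0.064 + 0.16²/2)·1 = 0.0476 + 0.0768 = 0.1244
d₁ = 0.1244 / 0.1600 = 0.7777 ⇒ 0.78
d₂ = d₁ − σ√T = 0.7777 − 0.1600 = 0.6177 ⇒ 0.62
e^(−rT) = e^(−0.064·1) = 0.9380
C = 172·N(0.78) − 164·0.9380·N(0.62) = 172·0.7823 − 164·0.9380·0.7324 = 134.5556 − 112.6666 = 21.8890

£21.89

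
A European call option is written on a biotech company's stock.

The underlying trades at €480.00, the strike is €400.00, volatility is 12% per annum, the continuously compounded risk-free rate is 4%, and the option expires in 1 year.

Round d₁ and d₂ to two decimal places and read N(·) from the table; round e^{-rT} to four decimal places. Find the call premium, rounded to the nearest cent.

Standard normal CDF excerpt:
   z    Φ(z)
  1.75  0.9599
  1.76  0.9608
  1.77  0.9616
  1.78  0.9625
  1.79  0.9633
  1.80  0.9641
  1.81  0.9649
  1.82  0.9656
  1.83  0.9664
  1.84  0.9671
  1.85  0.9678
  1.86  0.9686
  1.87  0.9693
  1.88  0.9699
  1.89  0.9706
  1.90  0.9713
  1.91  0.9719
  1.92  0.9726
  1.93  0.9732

T = 1;  σ√T = 0.1200
d₁ = [ln(480/400) + (0.04 + 0.12²/2)·1] / 0.1200 = [0.1823 + 0.0472] / 0.1200 = 1.9127 ⇒ 1.91
d₂ = d₁ − σ√T = 1.9127 − 0.1200 = 1.7927 ⇒ 1.79
exp(−rT) = exp(−0.04·1) = 0.9608
C = 480·N(1.91) − 400·0.9608·N(1.79) = 480·0.9719 − 400·0.9608·0.9633 = 466.5120 − 370.2155 = 96.2965

€96.30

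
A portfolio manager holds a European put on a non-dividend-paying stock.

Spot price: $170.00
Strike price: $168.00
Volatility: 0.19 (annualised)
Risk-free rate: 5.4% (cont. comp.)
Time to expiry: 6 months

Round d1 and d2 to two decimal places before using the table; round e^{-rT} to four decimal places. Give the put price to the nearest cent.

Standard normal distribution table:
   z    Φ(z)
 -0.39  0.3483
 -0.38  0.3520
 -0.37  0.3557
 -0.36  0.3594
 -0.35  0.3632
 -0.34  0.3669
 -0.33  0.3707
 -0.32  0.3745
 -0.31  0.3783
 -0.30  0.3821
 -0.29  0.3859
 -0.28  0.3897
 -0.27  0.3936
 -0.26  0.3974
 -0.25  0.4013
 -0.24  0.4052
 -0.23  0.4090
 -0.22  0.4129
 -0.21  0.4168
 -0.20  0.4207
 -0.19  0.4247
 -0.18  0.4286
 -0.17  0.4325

σ√T = 0.19 × 0.7071 = 0.1344
ln(S/K) + (r + σ²/2)T = ln(170/168) + (0.054 + 0.19²/2)·0.5 = 0.0118 + 0.0360 = 0.0479
d₁ = 0.0479 / 0.1344 = 0.3562 which rounds to 0.36
d₂ = d₁ − σ√T = 0.3562 − 0.1344 = 0.2219 which rounds to 0.22
exp(−rT) = exp(−0.054·0.5) = 0.9734
N(−d₂) = N(-0.22) = 0.4129;  N(−d₁) = N(-0.36) = 0.3594
P = 168·0.9734·0.4129 − 170·0.3594 = 67.5220 − 61.0980 = 6.4240

$6.42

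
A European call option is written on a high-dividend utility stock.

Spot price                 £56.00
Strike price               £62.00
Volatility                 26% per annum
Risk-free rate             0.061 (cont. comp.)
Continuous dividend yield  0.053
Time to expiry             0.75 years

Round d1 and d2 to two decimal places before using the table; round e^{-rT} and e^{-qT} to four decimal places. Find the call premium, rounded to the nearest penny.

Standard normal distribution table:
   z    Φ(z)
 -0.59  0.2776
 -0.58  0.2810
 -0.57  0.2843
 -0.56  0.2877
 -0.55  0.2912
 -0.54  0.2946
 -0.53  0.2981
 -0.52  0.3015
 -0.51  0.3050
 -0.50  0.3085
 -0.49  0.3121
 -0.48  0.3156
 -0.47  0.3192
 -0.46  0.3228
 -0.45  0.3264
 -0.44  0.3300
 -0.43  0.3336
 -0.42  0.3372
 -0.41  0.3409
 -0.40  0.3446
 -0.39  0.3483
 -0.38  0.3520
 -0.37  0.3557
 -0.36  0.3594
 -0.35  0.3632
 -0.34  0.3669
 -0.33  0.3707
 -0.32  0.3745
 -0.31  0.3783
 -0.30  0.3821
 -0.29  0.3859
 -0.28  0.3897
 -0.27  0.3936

£2.91

σ√T = 0.26 × 0.8660 = 0.2252
d₁ = [ln(56/62) + (0.061 − 0.053 + 0.26²/2)·0.75] / 0.2252 = [-0.1018 + 0.0314] / 0.2252 = -0.3128 → -0.31
d₂ = d₁ − σ√T = -0.3128 − 0.2252 = -0.5380 → -0.54
e^(−qT) = e^(−0.053·0.75) = 0.9610;  e^(−rT) = e^(−0.061·0.75) = 0.9553
N(d₁) = N(-0.31) = 0.3783;  N(d₂) = N(-0.54) = 0.2946
C = 56·0.9610·0.3783 − 62·0.9553·0.2946 = 20.3586 − 17.4487 = 2.9098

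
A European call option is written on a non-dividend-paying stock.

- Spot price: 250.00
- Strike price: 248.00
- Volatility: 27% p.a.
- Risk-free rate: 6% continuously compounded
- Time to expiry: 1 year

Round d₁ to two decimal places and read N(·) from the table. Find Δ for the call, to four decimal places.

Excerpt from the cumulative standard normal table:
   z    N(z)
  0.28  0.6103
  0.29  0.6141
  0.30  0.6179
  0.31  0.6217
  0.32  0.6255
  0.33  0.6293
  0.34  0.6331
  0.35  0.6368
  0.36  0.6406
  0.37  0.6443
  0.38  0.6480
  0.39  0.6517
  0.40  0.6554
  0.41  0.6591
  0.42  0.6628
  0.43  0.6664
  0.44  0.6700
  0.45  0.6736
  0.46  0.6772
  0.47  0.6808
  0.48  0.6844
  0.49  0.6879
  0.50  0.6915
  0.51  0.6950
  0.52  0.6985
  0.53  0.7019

T = 1;  σ√T = 0.2700
d₁ = [ln(250/248) + (0.06 + 0.27²/2)·1] / 0.2700 = [0.0080 + 0.0965] / 0.2700 = 0.3870 ≈ 0.39
N(d₁) = N(0.39) = 0.6517
Δ_call = N(d₁) = 0.6517

0.6517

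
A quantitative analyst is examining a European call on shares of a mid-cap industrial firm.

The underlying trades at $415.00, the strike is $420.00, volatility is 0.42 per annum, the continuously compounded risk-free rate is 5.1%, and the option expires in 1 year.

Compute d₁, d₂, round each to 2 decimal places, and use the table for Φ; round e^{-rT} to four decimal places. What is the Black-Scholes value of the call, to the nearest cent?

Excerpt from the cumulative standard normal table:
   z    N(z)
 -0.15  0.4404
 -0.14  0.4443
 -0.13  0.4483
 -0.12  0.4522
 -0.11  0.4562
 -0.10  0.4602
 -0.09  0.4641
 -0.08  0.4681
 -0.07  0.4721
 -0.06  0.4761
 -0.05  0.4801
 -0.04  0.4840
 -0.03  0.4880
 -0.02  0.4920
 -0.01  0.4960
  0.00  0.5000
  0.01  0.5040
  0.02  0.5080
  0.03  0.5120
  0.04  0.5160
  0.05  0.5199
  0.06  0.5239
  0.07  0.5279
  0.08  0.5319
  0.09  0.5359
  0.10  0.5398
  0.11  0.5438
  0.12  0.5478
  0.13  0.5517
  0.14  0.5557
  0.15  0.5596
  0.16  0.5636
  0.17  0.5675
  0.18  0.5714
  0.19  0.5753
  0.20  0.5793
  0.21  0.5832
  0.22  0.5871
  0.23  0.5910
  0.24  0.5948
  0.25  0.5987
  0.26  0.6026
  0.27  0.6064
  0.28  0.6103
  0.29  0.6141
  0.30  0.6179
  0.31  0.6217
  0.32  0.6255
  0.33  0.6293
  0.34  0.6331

$75.94

T = 1;  σ√T = 0.4200
d₁ = [ln(415/420) + (0.051 + ½·0.42²)·1] / (σ√T) = (-0.0120 + 0.1392) / 0.4200 = 0.3029 → 0.30
d₂ = 0.3029 − 0.4200 = -0.1171 → -0.12
exp(−rT) = exp(−0.051·1) = 0.9503
C = 415·N(0.30) − 420·0.9503·N(-0.12) = 415·0.6179 − 420·0.9503·0.4522 = 256.4285 − 180.4848 = 75.9437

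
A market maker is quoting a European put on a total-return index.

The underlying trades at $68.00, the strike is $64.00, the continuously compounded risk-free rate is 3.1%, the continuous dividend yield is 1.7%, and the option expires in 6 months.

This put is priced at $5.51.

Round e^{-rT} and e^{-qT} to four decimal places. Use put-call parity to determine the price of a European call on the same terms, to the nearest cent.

$9.92

exp(−qT) = exp(−0.017·0.5) = 0.9915;  exp(−rT) = exp(−0.031·0.5) = 0.9846
Put-call parity: C − P = S·e^(−qT) − K·e^(−rT) = 68·0.9915 − 64·0.9846 = 67.4220 − 63.0144 = 4.4076
C = P + (C − P) = 5.51 + (4.4076) = 9.9176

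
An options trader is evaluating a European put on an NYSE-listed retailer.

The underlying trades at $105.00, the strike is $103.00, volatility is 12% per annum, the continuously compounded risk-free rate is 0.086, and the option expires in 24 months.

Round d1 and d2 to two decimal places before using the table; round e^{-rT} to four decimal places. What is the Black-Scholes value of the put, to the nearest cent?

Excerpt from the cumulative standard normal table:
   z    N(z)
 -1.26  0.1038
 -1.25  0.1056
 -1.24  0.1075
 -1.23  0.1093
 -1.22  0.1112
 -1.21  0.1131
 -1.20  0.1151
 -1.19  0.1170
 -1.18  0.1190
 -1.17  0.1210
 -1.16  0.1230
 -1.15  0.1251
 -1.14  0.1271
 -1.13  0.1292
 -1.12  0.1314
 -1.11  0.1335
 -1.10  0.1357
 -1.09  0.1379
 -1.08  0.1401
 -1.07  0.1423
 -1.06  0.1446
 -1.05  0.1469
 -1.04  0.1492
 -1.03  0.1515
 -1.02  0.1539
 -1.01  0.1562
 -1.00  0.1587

$1.06

σ√T = 0.12 × 1.4142 = 0.1697
ln(S/K) + (r + σ²/2)T = ln(105/103) + (0.086 + 0.12²/2)·2 = 0.0192 + 0.1864 = 0.2056
d₁ = 0.2056 / 0.1697 = 1.2117 which rounds to 1.21
d₂ = d₁ − σ√T = 1.2117 − 0.1697 = 1.0420 which rounds to 1.04
e^(−rT) = e^(−0.086·2) = 0.8420
N(−d₂) = N(-1.04) = 0.1492;  N(−d₁) = N(-1.21) = 0.1131
P = 103·0.8420·0.1492 − 105·0.1131 = 12.9395 − 11.8755 = 1.0640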